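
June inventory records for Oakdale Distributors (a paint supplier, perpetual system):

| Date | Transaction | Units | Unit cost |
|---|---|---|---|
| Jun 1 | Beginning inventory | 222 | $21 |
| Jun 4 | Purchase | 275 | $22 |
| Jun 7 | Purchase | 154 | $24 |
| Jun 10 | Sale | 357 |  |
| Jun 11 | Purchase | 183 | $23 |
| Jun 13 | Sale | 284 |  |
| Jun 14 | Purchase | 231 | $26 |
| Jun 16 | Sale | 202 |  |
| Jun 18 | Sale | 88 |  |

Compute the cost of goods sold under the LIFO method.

Jun 10, 357 sold [LIFO — newest first]: 154 @ $24 + 203 @ $22 = $8,162
Jun 13, 284 sold [LIFO — newest first]: 183 @ $23 + 72 @ $22 + 29 @ $21 = $6,402
Jun 16, 202 sold [LIFO — newest first]: 202 @ $26 = $5,252
Jun 18, 88 sold [LIFO — newest first]: 29 @ $26 + 59 @ $21 = $1,993
Total COGS = $8,162 + $6,402 + $5,252 + $1,993 = $21,809
Ending inventory: 134 @ $21 = $2,814
Check: goods available $24,623 = COGS $21,809 + ending $2,814

COGS = $21,809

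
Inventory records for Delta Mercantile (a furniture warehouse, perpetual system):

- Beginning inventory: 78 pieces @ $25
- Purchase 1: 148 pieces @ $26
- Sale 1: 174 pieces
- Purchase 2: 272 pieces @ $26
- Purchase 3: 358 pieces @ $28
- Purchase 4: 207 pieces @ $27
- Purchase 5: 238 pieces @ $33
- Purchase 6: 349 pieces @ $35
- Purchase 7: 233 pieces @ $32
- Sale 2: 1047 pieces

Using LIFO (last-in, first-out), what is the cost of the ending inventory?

Sale 1 (174) [LIFO — newest first]: 148 @ $26 + 26 @ $25 = $4,498
Sale 2 (1047) [LIFO — newest first]: 233 @ $32 + 349 @ $35 + 238 @ $33 + 207 @ $27 + 20 @ $28 = $33,674
Total COGS = $4,498 + $33,674 = $38,172
Ending inventory: 52 @ $25 + 272 @ $26 + 338 @ $28 = $17,836

Ending inventory = $17,836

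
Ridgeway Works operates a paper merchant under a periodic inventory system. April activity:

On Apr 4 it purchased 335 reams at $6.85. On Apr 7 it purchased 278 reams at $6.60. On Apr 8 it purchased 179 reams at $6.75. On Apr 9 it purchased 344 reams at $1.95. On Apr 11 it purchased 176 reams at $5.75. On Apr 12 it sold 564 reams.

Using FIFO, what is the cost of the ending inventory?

Apr 12, 564 sold [FIFO — oldest first]: 335 @ $6.85 + 229 @ $6.60 = $3,806.15
Ending inventory: 49 @ $6.60 + 179 @ $6.75 + 344 @ $1.95 + 176 @ $5.75 = $3,214.45

Ending inventory = $3,214.45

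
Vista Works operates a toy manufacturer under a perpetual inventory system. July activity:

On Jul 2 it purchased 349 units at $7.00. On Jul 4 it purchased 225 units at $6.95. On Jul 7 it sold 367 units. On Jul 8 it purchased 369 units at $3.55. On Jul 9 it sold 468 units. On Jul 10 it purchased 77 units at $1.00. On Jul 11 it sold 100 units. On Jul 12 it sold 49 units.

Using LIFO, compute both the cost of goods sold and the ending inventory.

Jul 7, 367 sold [LIFO — newest first]: 225 @ $6.95 + 142 @ $7.00 = $2,557.75
Jul 9, 468 sold [LIFO — newest first]: 369 @ $3.55 + 99 @ $7.00 = $2,002.95
Jul 11, 100 sold [LIFO — newest first]: 77 @ $1.00 + 23 @ $7.00 = $238.00
Jul 12, 49 sold [LIFO — newest first]: 49 @ $7.00 = $343.00
Total COGS = $2,557.75 + $2,002.95 + $238.00 + $343.00 = $5,141.70
Ending inventory: 36 @ $7.00 = $252.00

COGS = $5,141.70; ending inventory = $252.00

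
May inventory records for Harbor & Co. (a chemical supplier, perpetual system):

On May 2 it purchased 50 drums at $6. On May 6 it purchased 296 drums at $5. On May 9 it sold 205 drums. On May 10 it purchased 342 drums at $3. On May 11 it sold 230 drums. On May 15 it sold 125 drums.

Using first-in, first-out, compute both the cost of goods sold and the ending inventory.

May 9, 205 sold [FIFO — oldest first]: 50 @ $6 + 155 @ $5 = $1,075
May 11, 230 sold [FIFO — oldest first]: 141 @ $5 + 89 @ $3 = $972
May 15, 125 sold [FIFO — oldest first]: 125 @ $3 = $375
Total COGS = $1,075 + $972 + $375 = $2,422
Ending inventory: 128 @ $3 = $384
Check: goods available $2,806 = COGS $2,422 + ending $384

COGS = $2,422; ending inventory = $384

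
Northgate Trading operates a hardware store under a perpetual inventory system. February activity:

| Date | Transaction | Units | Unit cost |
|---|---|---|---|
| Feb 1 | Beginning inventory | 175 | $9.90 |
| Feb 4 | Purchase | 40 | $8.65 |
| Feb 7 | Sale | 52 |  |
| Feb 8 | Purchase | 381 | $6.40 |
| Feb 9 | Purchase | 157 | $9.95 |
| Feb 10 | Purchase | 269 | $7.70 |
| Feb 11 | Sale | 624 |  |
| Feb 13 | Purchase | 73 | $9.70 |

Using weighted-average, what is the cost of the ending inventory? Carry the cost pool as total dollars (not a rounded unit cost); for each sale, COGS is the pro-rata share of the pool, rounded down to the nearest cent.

After Feb 1: 175 on hand, pool $1,732.50 (≈ $9.9000 each)
After Feb 4: 215 on hand, pool $2,078.50 (≈ $9.6674 each)
Feb 7, sell 52: 52/215 × $2,078.50 → $502.70
After Feb 8: 544 on hand, pool $4,014.20 (≈ $7.3790 each)
After Feb 9: 701 on hand, pool $5,576.35 (≈ $7.9549 each)
After Feb 10: 970 on hand, pool $7,647.65 (≈ $7.8842 each)
Feb 11, sell 624: 624/970 × $7,647.65 → $4,919.72
After Feb 13: 419 on hand, pool $3,436.03 (≈ $8.2005 each)
Total COGS = $502.70 + $4,919.72 = $5,422.42
Ending inventory (cost pool remaining) = $3,436.03

Ending inventory = $3,436.03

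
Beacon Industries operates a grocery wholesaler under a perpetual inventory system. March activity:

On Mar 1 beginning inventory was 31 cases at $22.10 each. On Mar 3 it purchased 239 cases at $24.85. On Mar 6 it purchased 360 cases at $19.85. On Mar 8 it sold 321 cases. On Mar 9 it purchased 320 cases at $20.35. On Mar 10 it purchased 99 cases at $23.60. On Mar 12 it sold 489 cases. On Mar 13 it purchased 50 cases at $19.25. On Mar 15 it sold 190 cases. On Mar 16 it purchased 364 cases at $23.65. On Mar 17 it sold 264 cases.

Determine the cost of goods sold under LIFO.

Mar 8, 321 sold [LIFO — newest first]: 321 @ $19.85 = $6,371.85
Mar 12, 489 sold [LIFO — newest first]: 99 @ $23.60 + 320 @ $20.35 + 39 @ $19.85 + 31 @ $24.85 = $10,392.90
Mar 15, 190 sold [LIFO — newest first]: 50 @ $19.25 + 140 @ $24.85 = $4,441.50
Mar 17, 264 sold [LIFO — newest first]: 264 @ $23.65 = $6,243.60
Total COGS = $6,371.85 + $10,392.90 + $4,441.50 + $6,243.60 = $27,449.85
Ending inventory: 31 @ $22.10 + 68 @ $24.85 + 100 @ $23.65 = $4,739.90

COGS = $27,449.85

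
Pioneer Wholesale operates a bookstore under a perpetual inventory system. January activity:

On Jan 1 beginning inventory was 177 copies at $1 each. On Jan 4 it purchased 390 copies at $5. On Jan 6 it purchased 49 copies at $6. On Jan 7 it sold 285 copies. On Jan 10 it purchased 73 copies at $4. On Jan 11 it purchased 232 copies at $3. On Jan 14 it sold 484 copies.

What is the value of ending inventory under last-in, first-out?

Jan 7, 285 sold [LIFO — newest first]: 49 @ $6 + 236 @ $5 = $1,474
Jan 14, 484 sold [LIFO — newest first]: 232 @ $3 + 73 @ $4 + 154 @ $5 + 25 @ $1 = $1,783
Total COGS = $1,474 + $1,783 = $3,257
Ending inventory: 152 @ $1 = $152

Ending inventory = $152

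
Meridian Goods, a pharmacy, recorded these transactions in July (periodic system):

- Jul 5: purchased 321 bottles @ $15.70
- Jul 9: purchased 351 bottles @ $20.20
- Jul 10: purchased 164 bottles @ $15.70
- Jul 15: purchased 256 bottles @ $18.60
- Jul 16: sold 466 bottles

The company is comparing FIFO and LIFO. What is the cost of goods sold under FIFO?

COGS = $7,968.70

FIFO COGS: 321 @ $15.70 + 145 @ $20.20 = $7,968.70
LIFO COGS: 256 @ $18.60 + 164 @ $15.70 + 46 @ $20.20 = $8,265.60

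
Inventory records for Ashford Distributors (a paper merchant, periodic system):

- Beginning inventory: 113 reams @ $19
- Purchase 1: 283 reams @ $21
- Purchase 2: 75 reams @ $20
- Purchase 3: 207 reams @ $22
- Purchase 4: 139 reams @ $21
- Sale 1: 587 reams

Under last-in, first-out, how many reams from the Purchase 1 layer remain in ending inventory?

117

Sale 1 (587) [LIFO — newest first]: 139 @ $21 + 207 @ $22 + 75 @ $20 + 166 @ $21 = $12,459
Ending inventory: 113 @ $19 + 117 @ $21 = $4,604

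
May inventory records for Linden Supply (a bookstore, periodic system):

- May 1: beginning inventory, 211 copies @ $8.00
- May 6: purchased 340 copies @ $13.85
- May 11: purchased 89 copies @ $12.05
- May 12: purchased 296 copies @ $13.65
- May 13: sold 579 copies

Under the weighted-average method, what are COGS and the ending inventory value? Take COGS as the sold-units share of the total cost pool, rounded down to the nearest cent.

May 13, sell 579: 579/936 × $11,509.85 → $7,119.87
Ending inventory (cost pool remaining) = $4,389.98

COGS = $7,119.87; ending inventory = $4,389.98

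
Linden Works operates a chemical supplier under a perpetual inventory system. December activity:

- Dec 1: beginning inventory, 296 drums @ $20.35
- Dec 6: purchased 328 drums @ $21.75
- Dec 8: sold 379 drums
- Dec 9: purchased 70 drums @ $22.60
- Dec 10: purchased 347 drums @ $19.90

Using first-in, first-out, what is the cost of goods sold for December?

COGS = $7,828.85

Dec 8, 379 sold [FIFO — oldest first]: 296 @ $20.35 + 83 @ $21.75 = $7,828.85
Ending inventory: 245 @ $21.75 + 70 @ $22.60 + 347 @ $19.90 = $13,816.05
Check: goods available $21,644.90 = COGS $7,828.85 + ending $13,816.05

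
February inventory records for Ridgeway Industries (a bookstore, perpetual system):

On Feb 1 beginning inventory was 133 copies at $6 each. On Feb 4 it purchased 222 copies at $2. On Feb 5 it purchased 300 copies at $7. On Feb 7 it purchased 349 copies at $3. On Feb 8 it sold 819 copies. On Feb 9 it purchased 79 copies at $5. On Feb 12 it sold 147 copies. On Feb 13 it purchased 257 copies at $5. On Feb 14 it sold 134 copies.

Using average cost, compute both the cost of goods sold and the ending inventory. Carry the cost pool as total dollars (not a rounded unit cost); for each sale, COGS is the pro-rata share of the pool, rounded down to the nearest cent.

After Feb 1: 133 on hand, pool $798.00 (≈ $6.0000 each)
After Feb 4: 355 on hand, pool $1,242.00 (≈ $3.4986 each)
After Feb 5: 655 on hand, pool $3,342.00 (≈ $5.1023 each)
After Feb 7: 1004 on hand, pool $4,389.00 (≈ $4.3715 each)
Feb 8, sell 819: 819/1004 × $4,389.00 → $3,580.26
After Feb 9: 264 on hand, pool $1,203.74 (≈ $4.5596 each)
Feb 12, sell 147: 147/264 × $1,203.74 → $670.26
After Feb 13: 374 on hand, pool $1,818.48 (≈ $4.8622 each)
Feb 14, sell 134: 134/374 × $1,818.48 → $651.54
Total COGS = $3,580.26 + $670.26 + $651.54 = $4,902.06
Ending inventory (cost pool remaining) = $1,166.94
Check: goods available $6,069.00 = COGS $4,902.06 + ending $1,166.94

COGS = $4,902.06; ending inventory = $1,166.94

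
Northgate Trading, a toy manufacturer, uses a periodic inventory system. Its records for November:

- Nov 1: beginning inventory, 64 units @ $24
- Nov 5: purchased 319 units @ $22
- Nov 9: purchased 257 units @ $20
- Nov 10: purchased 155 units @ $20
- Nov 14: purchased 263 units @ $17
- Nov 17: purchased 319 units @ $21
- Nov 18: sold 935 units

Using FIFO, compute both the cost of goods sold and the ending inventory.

Nov 18, 935 sold [FIFO — oldest first]: 64 @ $24 + 319 @ $22 + 257 @ $20 + 155 @ $20 + 140 @ $17 = $19,174
Ending inventory: 123 @ $17 + 319 @ $21 = $8,790
Check: goods available $27,964 = COGS $19,174 + ending $8,790

COGS = $19,174; ending inventory = $8,790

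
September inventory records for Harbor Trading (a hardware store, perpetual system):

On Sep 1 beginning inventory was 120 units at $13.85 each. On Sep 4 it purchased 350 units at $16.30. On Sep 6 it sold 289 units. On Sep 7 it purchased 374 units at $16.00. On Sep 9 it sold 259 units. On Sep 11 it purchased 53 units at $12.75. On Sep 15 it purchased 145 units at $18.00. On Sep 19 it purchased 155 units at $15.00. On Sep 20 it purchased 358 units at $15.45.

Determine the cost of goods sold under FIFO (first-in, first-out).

COGS = $8,615.00

Sep 6, 289 sold [FIFO — oldest first]: 120 @ $13.85 + 169 @ $16.30 = $4,416.70
Sep 9, 259 sold [FIFO — oldest first]: 181 @ $16.30 + 78 @ $16.00 = $4,198.30
Total COGS = $4,416.70 + $4,198.30 = $8,615.00
Ending inventory: 296 @ $16.00 + 53 @ $12.75 + 145 @ $18.00 + 155 @ $15.00 + 358 @ $15.45 = $15,877.85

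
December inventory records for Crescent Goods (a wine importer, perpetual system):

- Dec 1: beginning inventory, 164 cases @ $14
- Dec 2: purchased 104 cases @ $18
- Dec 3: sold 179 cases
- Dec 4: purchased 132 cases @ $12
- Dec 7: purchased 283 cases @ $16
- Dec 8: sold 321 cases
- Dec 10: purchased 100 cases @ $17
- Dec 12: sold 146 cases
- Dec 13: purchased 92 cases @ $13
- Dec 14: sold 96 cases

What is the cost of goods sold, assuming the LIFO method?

Dec 3, 179 sold [LIFO — newest first]: 104 @ $18 + 75 @ $14 = $2,922
Dec 8, 321 sold [LIFO — newest first]: 283 @ $16 + 38 @ $12 = $4,984
Dec 12, 146 sold [LIFO — newest first]: 100 @ $17 + 46 @ $12 = $2,252
Dec 14, 96 sold [LIFO — newest first]: 92 @ $13 + 4 @ $12 = $1,244
Total COGS = $2,922 + $4,984 + $2,252 + $1,244 = $11,402
Ending inventory: 89 @ $14 + 44 @ $12 = $1,774

COGS = $11,402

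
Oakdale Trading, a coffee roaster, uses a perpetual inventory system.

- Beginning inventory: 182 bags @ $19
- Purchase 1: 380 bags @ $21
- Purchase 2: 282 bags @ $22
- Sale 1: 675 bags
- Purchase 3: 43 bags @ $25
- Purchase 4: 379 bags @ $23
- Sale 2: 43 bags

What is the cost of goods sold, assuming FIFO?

COGS = $14,870

Sale 1 (675) [FIFO — oldest first]: 182 @ $19 + 380 @ $21 + 113 @ $22 = $13,924
Sale 2 (43) [FIFO — oldest first]: 43 @ $22 = $946
Total COGS = $13,924 + $946 = $14,870
Ending inventory: 126 @ $22 + 43 @ $25 + 379 @ $23 = $12,564
Check: goods available $27,434 = COGS $14,870 + ending $12,564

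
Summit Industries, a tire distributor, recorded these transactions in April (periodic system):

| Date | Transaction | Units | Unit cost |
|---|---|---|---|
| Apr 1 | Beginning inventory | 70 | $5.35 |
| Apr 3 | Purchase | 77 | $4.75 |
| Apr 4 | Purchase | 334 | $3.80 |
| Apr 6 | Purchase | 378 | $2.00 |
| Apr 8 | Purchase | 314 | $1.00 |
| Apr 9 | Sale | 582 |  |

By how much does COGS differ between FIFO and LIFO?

$1,361.45

FIFO COGS: 70 @ $5.35 + 77 @ $4.75 + 334 @ $3.80 + 101 @ $2.00 = $2,211.45
LIFO COGS: 314 @ $1.00 + 268 @ $2.00 = $850.00
Difference = |$2,211.45 − $850.00| = $1,361.45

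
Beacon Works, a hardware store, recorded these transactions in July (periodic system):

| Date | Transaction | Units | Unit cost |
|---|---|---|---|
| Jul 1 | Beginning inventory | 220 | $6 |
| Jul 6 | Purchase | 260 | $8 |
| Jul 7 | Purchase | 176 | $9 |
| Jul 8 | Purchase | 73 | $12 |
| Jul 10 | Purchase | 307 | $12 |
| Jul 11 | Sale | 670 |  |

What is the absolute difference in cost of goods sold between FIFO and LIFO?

FIFO COGS: 220 @ $6 + 260 @ $8 + 176 @ $9 + 14 @ $12 = $5,152
LIFO COGS: 307 @ $12 + 73 @ $12 + 176 @ $9 + 114 @ $8 = $7,056
Difference = |$5,152 − $7,056| = $1,904

$1,904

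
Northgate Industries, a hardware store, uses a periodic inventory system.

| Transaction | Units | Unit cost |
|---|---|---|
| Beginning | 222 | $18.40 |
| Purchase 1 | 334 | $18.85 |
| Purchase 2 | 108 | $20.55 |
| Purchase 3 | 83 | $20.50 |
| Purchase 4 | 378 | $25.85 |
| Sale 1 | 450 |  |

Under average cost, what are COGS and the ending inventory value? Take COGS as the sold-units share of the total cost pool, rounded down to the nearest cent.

COGS = $9,629.16; ending inventory = $14,443.74

Sale 1, sell 450: 450/1125 × $24,072.90 → $9,629.16
Ending inventory (cost pool remaining) = $14,443.74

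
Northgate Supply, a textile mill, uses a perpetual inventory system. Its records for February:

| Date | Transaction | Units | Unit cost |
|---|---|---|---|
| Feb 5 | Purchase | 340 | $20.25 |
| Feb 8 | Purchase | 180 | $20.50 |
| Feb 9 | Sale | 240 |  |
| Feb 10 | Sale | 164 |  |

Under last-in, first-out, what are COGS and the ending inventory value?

COGS = $8,226.00; ending inventory = $2,349.00

Feb 9, 240 sold [LIFO — newest first]: 180 @ $20.50 + 60 @ $20.25 = $4,905.00
Feb 10, 164 sold [LIFO — newest first]: 164 @ $20.25 = $3,321.00
Total COGS = $4,905.00 + $3,321.00 = $8,226.00
Ending inventory: 116 @ $20.25 = $2,349.00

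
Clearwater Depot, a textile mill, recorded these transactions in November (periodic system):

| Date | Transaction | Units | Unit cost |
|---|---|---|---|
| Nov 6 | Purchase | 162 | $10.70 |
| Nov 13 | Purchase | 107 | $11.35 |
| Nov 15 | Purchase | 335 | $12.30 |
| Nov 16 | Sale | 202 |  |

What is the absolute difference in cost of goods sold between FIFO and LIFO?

$297.20

FIFO COGS: 162 @ $10.70 + 40 @ $11.35 = $2,187.40
LIFO COGS: 202 @ $12.30 = $2,484.60
Difference = |$2,187.40 − $2,484.60| = $297.20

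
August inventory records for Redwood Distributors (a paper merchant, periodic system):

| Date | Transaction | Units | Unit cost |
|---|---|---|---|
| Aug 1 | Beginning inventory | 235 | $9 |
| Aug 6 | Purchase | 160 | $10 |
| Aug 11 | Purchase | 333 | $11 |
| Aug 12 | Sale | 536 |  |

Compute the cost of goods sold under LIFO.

Aug 12, 536 sold [LIFO — newest first]: 333 @ $11 + 160 @ $10 + 43 @ $9 = $5,650
Ending inventory: 192 @ $9 = $1,728

COGS = $5,650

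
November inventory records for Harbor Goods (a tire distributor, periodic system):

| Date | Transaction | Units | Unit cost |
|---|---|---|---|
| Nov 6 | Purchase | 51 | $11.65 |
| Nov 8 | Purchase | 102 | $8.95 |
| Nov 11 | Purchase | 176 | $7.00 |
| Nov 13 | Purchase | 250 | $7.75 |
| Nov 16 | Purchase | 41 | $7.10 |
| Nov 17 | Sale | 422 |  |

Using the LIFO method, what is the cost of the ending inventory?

Ending inventory = $1,822.05

Nov 17, 422 sold [LIFO — newest first]: 41 @ $7.10 + 250 @ $7.75 + 131 @ $7.00 = $3,145.60
Ending inventory: 51 @ $11.65 + 102 @ $8.95 + 45 @ $7.00 = $1,822.05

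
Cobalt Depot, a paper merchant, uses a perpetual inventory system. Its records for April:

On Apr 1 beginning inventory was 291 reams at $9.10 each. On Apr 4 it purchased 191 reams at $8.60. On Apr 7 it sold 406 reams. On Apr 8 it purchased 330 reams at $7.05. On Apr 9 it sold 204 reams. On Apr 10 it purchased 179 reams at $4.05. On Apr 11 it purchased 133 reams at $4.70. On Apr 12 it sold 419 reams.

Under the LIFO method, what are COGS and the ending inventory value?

COGS = $7,141.70; ending inventory = $825.55

Apr 7, 406 sold [LIFO — newest first]: 191 @ $8.60 + 215 @ $9.10 = $3,599.10
Apr 9, 204 sold [LIFO — newest first]: 204 @ $7.05 = $1,438.20
Apr 12, 419 sold [LIFO — newest first]: 133 @ $4.70 + 179 @ $4.05 + 107 @ $7.05 = $2,104.40
Total COGS = $3,599.10 + $1,438.20 + $2,104.40 = $7,141.70
Ending inventory: 76 @ $9.10 + 19 @ $7.05 = $825.55
Check: goods available $7,967.25 = COGS $7,141.70 + ending $825.55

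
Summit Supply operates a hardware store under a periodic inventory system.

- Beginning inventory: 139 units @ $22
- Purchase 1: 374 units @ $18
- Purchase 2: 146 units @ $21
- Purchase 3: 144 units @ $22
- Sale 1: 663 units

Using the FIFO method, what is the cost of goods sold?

Sale 1 (663) [FIFO — oldest first]: 139 @ $22 + 374 @ $18 + 146 @ $21 + 4 @ $22 = $12,944
Ending inventory: 140 @ $22 = $3,080

COGS = $12,944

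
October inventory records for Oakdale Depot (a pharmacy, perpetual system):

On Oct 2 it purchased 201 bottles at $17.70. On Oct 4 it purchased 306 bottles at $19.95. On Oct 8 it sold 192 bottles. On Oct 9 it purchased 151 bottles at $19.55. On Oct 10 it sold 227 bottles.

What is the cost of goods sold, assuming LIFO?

Oct 8, 192 sold [LIFO — newest first]: 192 @ $19.95 = $3,830.40
Oct 10, 227 sold [LIFO — newest first]: 151 @ $19.55 + 76 @ $19.95 = $4,468.25
Total COGS = $3,830.40 + $4,468.25 = $8,298.65
Ending inventory: 201 @ $17.70 + 38 @ $19.95 = $4,315.80

COGS = $8,298.65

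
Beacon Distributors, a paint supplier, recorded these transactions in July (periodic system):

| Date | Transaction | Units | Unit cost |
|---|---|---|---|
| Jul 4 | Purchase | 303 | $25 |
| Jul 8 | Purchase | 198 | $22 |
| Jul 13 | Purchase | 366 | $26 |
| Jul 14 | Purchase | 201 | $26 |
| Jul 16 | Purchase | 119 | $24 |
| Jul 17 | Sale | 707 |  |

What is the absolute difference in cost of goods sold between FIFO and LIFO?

$773

FIFO COGS: 303 @ $25 + 198 @ $22 + 206 @ $26 = $17,287
LIFO COGS: 119 @ $24 + 201 @ $26 + 366 @ $26 + 21 @ $22 = $18,060
Difference = |$17,287 − $18,060| = $773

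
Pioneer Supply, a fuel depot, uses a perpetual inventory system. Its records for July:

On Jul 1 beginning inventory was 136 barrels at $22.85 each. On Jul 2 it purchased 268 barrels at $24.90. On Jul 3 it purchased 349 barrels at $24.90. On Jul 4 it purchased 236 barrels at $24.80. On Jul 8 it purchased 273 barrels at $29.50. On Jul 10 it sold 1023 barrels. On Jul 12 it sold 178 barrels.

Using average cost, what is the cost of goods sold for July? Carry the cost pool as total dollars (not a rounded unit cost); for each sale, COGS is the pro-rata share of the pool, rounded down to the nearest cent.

After Jul 1: 136 on hand, pool $3,107.60 (≈ $22.8500 each)
After Jul 2: 404 on hand, pool $9,780.80 (≈ $24.2099 each)
After Jul 3: 753 on hand, pool $18,470.90 (≈ $24.5297 each)
After Jul 4: 989 on hand, pool $24,323.70 (≈ $24.5942 each)
After Jul 8: 1262 on hand, pool $32,377.20 (≈ $25.6555 each)
Jul 10, sell 1023: 1023/1262 × $32,377.20 → $26,245.54
Jul 12, sell 178: 178/239 × $6,131.66 → $4,566.67
Total COGS = $26,245.54 + $4,566.67 = $30,812.21
Ending inventory (cost pool remaining) = $1,564.99

COGS = $30,812.21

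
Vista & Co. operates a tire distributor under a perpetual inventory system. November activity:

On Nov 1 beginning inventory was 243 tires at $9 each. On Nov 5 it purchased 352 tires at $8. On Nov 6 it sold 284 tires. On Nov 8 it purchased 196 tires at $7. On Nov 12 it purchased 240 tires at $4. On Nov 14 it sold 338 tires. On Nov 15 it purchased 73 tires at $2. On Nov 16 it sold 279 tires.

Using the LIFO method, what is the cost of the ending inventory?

Ending inventory = $1,827

Nov 6, 284 sold [LIFO — newest first]: 284 @ $8 = $2,272
Nov 14, 338 sold [LIFO — newest first]: 240 @ $4 + 98 @ $7 = $1,646
Nov 16, 279 sold [LIFO — newest first]: 73 @ $2 + 98 @ $7 + 68 @ $8 + 40 @ $9 = $1,736
Total COGS = $2,272 + $1,646 + $1,736 = $5,654
Ending inventory: 203 @ $9 = $1,827
Check: goods available $7,481 = COGS $5,654 + ending $1,827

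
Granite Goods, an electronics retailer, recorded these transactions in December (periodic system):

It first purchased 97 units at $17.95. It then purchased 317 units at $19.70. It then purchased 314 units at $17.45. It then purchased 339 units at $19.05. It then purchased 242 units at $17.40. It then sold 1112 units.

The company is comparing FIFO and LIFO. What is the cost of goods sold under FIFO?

FIFO COGS: 97 @ $17.95 + 317 @ $19.70 + 314 @ $17.45 + 339 @ $19.05 + 45 @ $17.40 = $20,706.30
LIFO COGS: 242 @ $17.40 + 339 @ $19.05 + 314 @ $17.45 + 217 @ $19.70 = $20,422.95

COGS = $20,706.30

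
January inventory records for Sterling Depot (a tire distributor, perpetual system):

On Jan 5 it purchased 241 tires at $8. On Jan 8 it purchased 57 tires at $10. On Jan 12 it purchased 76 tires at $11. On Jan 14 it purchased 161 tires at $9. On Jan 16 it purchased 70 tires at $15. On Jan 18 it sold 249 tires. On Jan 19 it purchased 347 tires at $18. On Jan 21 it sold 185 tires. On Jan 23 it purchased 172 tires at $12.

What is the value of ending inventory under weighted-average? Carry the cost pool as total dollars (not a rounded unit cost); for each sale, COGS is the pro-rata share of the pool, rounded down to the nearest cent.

Ending inventory = $9,195.40

After Jan 5: 241 on hand, pool $1,928.00 (≈ $8.0000 each)
After Jan 8: 298 on hand, pool $2,498.00 (≈ $8.3826 each)
After Jan 12: 374 on hand, pool $3,334.00 (≈ $8.9144 each)
After Jan 14: 535 on hand, pool $4,783.00 (≈ $8.9402 each)
After Jan 16: 605 on hand, pool $5,833.00 (≈ $9.6413 each)
Jan 18, sell 249: 249/605 × $5,833.00 → $2,400.68
After Jan 19: 703 on hand, pool $9,678.32 (≈ $13.7672 each)
Jan 21, sell 185: 185/703 × $9,678.32 → $2,546.92
After Jan 23: 690 on hand, pool $9,195.40 (≈ $13.3267 each)
Total COGS = $2,400.68 + $2,546.92 = $4,947.60
Ending inventory (cost pool remaining) = $9,195.40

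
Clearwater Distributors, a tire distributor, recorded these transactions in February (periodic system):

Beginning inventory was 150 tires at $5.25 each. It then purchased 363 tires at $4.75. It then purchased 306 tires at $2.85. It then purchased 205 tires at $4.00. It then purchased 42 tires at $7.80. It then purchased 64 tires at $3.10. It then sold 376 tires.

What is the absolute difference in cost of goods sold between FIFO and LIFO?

$329.75

FIFO COGS: 150 @ $5.25 + 226 @ $4.75 = $1,861.00
LIFO COGS: 64 @ $3.10 + 42 @ $7.80 + 205 @ $4.00 + 65 @ $2.85 = $1,531.25
Difference = |$1,861.00 − $1,531.25| = $329.75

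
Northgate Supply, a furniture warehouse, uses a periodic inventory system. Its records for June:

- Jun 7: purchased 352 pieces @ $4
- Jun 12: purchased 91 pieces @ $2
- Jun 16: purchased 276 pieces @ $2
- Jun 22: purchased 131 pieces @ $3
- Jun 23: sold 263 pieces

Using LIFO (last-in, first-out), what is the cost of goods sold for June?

COGS = $657

Jun 23, 263 sold [LIFO — newest first]: 131 @ $3 + 132 @ $2 = $657
Ending inventory: 352 @ $4 + 91 @ $2 + 144 @ $2 = $1,878
Check: goods available $2,535 = COGS $657 + ending $1,878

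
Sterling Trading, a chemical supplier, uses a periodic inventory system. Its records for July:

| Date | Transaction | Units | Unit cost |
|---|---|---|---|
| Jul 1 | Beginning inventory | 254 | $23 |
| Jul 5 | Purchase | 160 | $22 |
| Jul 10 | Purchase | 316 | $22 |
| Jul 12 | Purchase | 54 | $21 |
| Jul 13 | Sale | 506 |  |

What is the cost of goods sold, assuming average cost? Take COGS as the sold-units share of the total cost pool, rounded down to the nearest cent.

COGS = $11,261.08

Jul 13, sell 506: 506/784 × $17,448.00 → $11,261.08
Ending inventory (cost pool remaining) = $6,186.92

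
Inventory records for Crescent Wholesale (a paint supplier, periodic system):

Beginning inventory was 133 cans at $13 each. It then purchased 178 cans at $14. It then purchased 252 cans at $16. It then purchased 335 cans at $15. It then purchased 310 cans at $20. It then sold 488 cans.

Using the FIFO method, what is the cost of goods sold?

COGS = $7,053

Sale 1 (488) [FIFO — oldest first]: 133 @ $13 + 178 @ $14 + 177 @ $16 = $7,053
Ending inventory: 75 @ $16 + 335 @ $15 + 310 @ $20 = $12,425
Check: goods available $19,478 = COGS $7,053 + ending $12,425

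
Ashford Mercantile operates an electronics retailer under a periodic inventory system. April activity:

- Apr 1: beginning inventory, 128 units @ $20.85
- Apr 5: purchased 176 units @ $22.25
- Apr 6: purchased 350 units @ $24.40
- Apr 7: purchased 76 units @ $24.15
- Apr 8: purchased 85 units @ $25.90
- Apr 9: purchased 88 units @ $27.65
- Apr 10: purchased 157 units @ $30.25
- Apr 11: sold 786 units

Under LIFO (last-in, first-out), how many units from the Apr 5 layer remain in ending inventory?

146

Apr 11, 786 sold [LIFO — newest first]: 157 @ $30.25 + 88 @ $27.65 + 85 @ $25.90 + 76 @ $24.15 + 350 @ $24.40 + 30 @ $22.25 = $20,426.85
Ending inventory: 128 @ $20.85 + 146 @ $22.25 = $5,917.30
Check: goods available $26,344.15 = COGS $20,426.85 + ending $5,917.30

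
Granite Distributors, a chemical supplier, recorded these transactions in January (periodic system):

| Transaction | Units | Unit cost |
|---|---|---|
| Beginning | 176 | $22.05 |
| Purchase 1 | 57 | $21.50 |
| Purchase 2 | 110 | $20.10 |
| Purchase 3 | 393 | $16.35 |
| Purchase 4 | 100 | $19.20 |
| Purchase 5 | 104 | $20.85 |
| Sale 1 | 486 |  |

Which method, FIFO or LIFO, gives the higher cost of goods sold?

FIFO COGS: 176 @ $22.05 + 57 @ $21.50 + 110 @ $20.10 + 143 @ $16.35 = $9,655.35
LIFO COGS: 104 @ $20.85 + 100 @ $19.20 + 282 @ $16.35 = $8,699.10

FIFO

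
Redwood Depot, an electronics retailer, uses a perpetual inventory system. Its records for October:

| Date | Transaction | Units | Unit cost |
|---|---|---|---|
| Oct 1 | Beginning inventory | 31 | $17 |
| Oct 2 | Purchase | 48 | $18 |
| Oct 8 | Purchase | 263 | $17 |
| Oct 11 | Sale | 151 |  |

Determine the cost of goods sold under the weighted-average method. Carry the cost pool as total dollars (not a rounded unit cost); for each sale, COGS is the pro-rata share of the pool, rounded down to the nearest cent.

COGS = $2,588.19

After Oct 1: 31 on hand, pool $527.00 (≈ $17.0000 each)
After Oct 2: 79 on hand, pool $1,391.00 (≈ $17.6076 each)
After Oct 8: 342 on hand, pool $5,862.00 (≈ $17.1404 each)
Oct 11, sell 151: 151/342 × $5,862.00 → $2,588.19
Ending inventory (cost pool remaining) = $3,273.81
Check: goods available $5,862.00 = COGS $2,588.19 + ending $3,273.81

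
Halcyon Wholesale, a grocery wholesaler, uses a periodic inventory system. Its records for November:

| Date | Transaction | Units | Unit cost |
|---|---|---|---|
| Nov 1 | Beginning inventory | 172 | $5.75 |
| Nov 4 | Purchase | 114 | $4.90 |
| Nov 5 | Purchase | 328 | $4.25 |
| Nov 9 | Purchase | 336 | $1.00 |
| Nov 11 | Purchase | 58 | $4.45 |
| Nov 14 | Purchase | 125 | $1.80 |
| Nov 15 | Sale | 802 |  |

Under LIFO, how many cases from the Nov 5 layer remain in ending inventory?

45

Nov 15, 802 sold [LIFO — newest first]: 125 @ $1.80 + 58 @ $4.45 + 336 @ $1.00 + 283 @ $4.25 = $2,021.85
Ending inventory: 172 @ $5.75 + 114 @ $4.90 + 45 @ $4.25 = $1,738.85
Check: goods available $3,760.70 = COGS $2,021.85 + ending $1,738.85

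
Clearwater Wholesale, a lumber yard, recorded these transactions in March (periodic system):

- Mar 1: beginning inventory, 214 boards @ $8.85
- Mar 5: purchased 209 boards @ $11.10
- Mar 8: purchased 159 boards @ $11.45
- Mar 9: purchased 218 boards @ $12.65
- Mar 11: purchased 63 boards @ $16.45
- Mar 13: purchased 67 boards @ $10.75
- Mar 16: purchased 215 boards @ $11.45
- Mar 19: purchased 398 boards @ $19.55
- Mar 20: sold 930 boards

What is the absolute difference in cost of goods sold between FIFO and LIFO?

$3,816.15

FIFO COGS: 214 @ $8.85 + 209 @ $11.10 + 159 @ $11.45 + 218 @ $12.65 + 63 @ $16.45 + 67 @ $10.75 = $10,548.65
LIFO COGS: 398 @ $19.55 + 215 @ $11.45 + 67 @ $10.75 + 63 @ $16.45 + 187 @ $12.65 = $14,364.80
Difference = |$10,548.65 − $14,364.80| = $3,816.15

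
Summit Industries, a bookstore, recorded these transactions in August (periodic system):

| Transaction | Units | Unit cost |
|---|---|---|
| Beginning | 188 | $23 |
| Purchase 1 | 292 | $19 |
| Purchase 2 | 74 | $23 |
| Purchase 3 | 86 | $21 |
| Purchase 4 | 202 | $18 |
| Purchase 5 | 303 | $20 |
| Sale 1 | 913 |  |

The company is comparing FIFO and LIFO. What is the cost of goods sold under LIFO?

FIFO COGS: 188 @ $23 + 292 @ $19 + 74 @ $23 + 86 @ $21 + 202 @ $18 + 71 @ $20 = $18,436
LIFO COGS: 303 @ $20 + 202 @ $18 + 86 @ $21 + 74 @ $23 + 248 @ $19 = $17,916

COGS = $17,916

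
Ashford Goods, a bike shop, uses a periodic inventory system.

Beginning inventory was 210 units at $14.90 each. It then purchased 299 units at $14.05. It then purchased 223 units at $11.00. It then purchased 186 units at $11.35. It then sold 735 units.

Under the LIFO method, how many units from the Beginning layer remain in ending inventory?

183

Sale 1 (735) [LIFO — newest first]: 186 @ $11.35 + 223 @ $11.00 + 299 @ $14.05 + 27 @ $14.90 = $9,167.35
Ending inventory: 183 @ $14.90 = $2,726.70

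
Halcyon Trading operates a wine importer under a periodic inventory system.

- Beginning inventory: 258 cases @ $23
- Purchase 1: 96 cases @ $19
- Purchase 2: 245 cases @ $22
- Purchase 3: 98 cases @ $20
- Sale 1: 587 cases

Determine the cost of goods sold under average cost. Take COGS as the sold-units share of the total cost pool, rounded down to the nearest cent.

Sale 1, sell 587: 587/697 × $15,108.00 → $12,723.66
Ending inventory (cost pool remaining) = $2,384.34
Check: goods available $15,108.00 = COGS $12,723.66 + ending $2,384.34

COGS = $12,723.66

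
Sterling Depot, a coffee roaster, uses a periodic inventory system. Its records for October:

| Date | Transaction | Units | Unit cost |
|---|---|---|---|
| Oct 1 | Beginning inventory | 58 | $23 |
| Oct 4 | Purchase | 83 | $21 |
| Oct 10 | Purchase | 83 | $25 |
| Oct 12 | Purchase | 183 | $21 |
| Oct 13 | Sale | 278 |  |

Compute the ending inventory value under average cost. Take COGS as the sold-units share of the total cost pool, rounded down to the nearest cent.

Ending inventory = $2,851.00

Oct 13, sell 278: 278/407 × $8,995.00 → $6,144.00
Ending inventory (cost pool remaining) = $2,851.00
Check: goods available $8,995.00 = COGS $6,144.00 + ending $2,851.00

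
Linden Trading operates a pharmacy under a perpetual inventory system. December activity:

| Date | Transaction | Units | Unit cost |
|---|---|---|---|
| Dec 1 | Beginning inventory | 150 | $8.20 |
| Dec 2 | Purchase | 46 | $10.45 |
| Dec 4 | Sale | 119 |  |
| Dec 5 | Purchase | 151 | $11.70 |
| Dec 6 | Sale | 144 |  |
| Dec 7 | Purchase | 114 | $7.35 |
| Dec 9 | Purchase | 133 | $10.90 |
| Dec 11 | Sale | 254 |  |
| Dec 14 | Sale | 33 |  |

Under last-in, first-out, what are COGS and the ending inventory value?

Dec 4, 119 sold [LIFO — newest first]: 46 @ $10.45 + 73 @ $8.20 = $1,079.30
Dec 6, 144 sold [LIFO — newest first]: 144 @ $11.70 = $1,684.80
Dec 11, 254 sold [LIFO — newest first]: 133 @ $10.90 + 114 @ $7.35 + 7 @ $11.70 = $2,369.50
Dec 14, 33 sold [LIFO — newest first]: 33 @ $8.20 = $270.60
Total COGS = $1,079.30 + $1,684.80 + $2,369.50 + $270.60 = $5,404.20
Ending inventory: 44 @ $8.20 = $360.80
Check: goods available $5,765.00 = COGS $5,404.20 + ending $360.80

COGS = $5,404.20; ending inventory = $360.80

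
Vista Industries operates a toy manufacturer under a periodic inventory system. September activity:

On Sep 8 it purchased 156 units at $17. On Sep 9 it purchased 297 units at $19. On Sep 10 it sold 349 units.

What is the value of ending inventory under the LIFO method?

Sep 10, 349 sold [LIFO — newest first]: 297 @ $19 + 52 @ $17 = $6,527
Ending inventory: 104 @ $17 = $1,768

Ending inventory = $1,768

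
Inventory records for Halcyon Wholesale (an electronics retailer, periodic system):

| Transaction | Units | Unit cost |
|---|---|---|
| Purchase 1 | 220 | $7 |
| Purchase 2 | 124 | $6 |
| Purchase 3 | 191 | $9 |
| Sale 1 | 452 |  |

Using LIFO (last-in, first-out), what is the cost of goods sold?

COGS = $3,422

Sale 1 (452) [LIFO — newest first]: 191 @ $9 + 124 @ $6 + 137 @ $7 = $3,422
Ending inventory: 83 @ $7 = $581
Check: goods available $4,003 = COGS $3,422 + ending $581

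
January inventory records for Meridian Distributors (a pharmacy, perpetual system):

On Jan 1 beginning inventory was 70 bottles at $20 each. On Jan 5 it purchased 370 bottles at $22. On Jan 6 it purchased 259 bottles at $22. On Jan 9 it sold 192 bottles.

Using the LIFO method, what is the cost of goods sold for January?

Jan 9, 192 sold [LIFO — newest first]: 192 @ $22 = $4,224
Ending inventory: 70 @ $20 + 370 @ $22 + 67 @ $22 = $11,014

COGS = $4,224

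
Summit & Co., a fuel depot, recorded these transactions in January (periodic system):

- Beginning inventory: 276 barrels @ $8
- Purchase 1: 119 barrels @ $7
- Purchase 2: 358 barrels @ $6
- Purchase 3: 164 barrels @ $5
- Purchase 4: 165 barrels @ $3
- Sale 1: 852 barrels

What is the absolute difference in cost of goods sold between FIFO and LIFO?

$1,020

FIFO COGS: 276 @ $8 + 119 @ $7 + 358 @ $6 + 99 @ $5 = $5,684
LIFO COGS: 165 @ $3 + 164 @ $5 + 358 @ $6 + 119 @ $7 + 46 @ $8 = $4,664
Difference = |$5,684 − $4,664| = $1,020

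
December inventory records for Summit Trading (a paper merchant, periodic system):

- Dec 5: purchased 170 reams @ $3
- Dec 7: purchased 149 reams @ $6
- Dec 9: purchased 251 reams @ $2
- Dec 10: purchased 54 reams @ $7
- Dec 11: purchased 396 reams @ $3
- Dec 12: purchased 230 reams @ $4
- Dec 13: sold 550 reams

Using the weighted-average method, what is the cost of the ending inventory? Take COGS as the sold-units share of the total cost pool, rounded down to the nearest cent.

Dec 13, sell 550: 550/1250 × $4,392.00 → $1,932.48
Ending inventory (cost pool remaining) = $2,459.52
Check: goods available $4,392.00 = COGS $1,932.48 + ending $2,459.52

Ending inventory = $2,459.52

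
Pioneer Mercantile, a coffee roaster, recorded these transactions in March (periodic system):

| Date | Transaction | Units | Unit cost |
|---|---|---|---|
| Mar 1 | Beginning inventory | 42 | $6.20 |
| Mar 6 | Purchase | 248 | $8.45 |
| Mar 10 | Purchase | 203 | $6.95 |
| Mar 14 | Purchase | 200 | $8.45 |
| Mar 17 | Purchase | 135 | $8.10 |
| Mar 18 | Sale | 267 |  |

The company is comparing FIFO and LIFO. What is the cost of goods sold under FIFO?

FIFO COGS: 42 @ $6.20 + 225 @ $8.45 = $2,161.65
LIFO COGS: 135 @ $8.10 + 132 @ $8.45 = $2,208.90

COGS = $2,161.65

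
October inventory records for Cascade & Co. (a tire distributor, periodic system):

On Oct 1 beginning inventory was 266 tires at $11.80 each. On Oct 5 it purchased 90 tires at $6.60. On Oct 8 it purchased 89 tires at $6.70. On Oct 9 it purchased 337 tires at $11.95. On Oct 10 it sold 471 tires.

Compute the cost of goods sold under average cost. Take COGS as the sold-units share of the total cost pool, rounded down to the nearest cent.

COGS = $5,032.98

Oct 10, sell 471: 471/782 × $8,356.25 → $5,032.98
Ending inventory (cost pool remaining) = $3,323.27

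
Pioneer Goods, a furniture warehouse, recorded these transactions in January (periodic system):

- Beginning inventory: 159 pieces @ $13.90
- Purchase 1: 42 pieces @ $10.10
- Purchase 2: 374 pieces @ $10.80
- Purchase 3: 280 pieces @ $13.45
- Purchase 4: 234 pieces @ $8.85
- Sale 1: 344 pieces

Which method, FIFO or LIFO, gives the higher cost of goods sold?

FIFO

FIFO COGS: 159 @ $13.90 + 42 @ $10.10 + 143 @ $10.80 = $4,178.70
LIFO COGS: 234 @ $8.85 + 110 @ $13.45 = $3,550.40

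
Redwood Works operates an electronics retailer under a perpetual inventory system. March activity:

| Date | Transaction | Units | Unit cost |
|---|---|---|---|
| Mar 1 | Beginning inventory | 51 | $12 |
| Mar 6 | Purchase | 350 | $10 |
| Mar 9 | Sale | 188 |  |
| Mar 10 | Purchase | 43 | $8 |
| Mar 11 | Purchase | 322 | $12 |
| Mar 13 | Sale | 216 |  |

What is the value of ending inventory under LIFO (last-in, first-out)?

Mar 9, 188 sold [LIFO — newest first]: 188 @ $10 = $1,880
Mar 13, 216 sold [LIFO — newest first]: 216 @ $12 = $2,592
Total COGS = $1,880 + $2,592 = $4,472
Ending inventory: 51 @ $12 + 162 @ $10 + 43 @ $8 + 106 @ $12 = $3,848
Check: goods available $8,320 = COGS $4,472 + ending $3,848

Ending inventory = $3,848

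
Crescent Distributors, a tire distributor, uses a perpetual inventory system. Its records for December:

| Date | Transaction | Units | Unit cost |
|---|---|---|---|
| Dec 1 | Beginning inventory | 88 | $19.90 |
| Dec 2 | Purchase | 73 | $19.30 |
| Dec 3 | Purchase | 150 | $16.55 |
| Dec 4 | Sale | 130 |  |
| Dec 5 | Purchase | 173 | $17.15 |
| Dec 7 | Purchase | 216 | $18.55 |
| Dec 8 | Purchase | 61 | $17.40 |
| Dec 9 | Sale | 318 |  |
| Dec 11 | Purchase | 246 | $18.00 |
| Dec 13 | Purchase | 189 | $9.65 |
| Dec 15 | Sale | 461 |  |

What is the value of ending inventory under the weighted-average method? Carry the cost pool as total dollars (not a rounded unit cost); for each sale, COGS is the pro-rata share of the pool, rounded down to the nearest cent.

After Dec 1: 88 on hand, pool $1,751.20 (≈ $19.9000 each)
After Dec 2: 161 on hand, pool $3,160.10 (≈ $19.6280 each)
After Dec 3: 311 on hand, pool $5,642.60 (≈ $18.1434 each)
Dec 4, sell 130: 130/311 × $5,642.60 → $2,358.64
After Dec 5: 354 on hand, pool $6,250.91 (≈ $17.6579 each)
After Dec 7: 570 on hand, pool $10,257.71 (≈ $17.9960 each)
After Dec 8: 631 on hand, pool $11,319.11 (≈ $17.9384 each)
Dec 9, sell 318: 318/631 × $11,319.11 → $5,704.40
After Dec 11: 559 on hand, pool $10,042.71 (≈ $17.9655 each)
After Dec 13: 748 on hand, pool $11,866.56 (≈ $15.8644 each)
Dec 15, sell 461: 461/748 × $11,866.56 → $7,313.48
Total COGS = $2,358.64 + $5,704.40 + $7,313.48 = $15,376.52
Ending inventory (cost pool remaining) = $4,553.08

Ending inventory = $4,553.08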